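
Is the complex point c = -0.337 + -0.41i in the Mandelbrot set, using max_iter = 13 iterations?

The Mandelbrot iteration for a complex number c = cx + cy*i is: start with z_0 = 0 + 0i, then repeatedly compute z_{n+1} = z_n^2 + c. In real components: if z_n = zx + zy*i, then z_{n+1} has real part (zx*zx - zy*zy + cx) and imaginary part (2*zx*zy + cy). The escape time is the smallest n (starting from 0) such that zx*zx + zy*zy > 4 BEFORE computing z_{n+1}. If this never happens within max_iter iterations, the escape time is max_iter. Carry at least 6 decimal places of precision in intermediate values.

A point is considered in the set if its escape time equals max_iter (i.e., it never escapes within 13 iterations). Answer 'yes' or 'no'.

z_0 = 0 + 0i, c = -0.3370 + -0.4100i
Iter 1: z = -0.3370 + -0.4100i, |z|^2 = 0.2817
Iter 2: z = -0.3915 + -0.1337i, |z|^2 = 0.1712
Iter 3: z = -0.2016 + -0.3053i, |z|^2 = 0.1339
Iter 4: z = -0.3896 + -0.2869i, |z|^2 = 0.2341
Iter 5: z = -0.2675 + -0.1864i, |z|^2 = 0.1063
Iter 6: z = -0.3002 + -0.3102i, |z|^2 = 0.1864
Iter 7: z = -0.3431 + -0.2237i, |z|^2 = 0.1678
Iter 8: z = -0.2693 + -0.2565i, |z|^2 = 0.1383
Iter 9: z = -0.3302 + -0.2719i, |z|^2 = 0.1830
Iter 10: z = -0.3019 + -0.2304i, |z|^2 = 0.1442
Iter 11: z = -0.2990 + -0.2709i, |z|^2 = 0.1628
Iter 12: z = -0.3210 + -0.2480i, |z|^2 = 0.1645
Did not escape in 13 iterations → in set

Answer: yes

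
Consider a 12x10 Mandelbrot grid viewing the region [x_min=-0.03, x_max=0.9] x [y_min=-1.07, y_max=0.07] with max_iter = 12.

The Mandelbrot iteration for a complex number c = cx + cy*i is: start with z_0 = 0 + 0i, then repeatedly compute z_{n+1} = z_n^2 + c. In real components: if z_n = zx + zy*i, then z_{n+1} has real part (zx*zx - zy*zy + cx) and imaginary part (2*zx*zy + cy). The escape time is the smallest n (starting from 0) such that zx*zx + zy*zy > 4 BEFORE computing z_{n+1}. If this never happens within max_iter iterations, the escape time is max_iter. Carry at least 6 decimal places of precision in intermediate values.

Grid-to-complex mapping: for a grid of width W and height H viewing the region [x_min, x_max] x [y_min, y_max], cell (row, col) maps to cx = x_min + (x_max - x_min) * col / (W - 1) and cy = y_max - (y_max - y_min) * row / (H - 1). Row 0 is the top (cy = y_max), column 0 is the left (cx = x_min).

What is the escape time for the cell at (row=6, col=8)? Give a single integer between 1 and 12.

z_0 = 0 + 0i, c = 0.6464 + -0.6900i
Iter 1: z = 0.6464 + -0.6900i, |z|^2 = 0.8939
Iter 2: z = 0.5880 + -1.5820i, |z|^2 = 2.8485
Iter 3: z = -1.5105 + -2.5506i, |z|^2 = 8.7870
Escaped at iteration 3

Answer: 3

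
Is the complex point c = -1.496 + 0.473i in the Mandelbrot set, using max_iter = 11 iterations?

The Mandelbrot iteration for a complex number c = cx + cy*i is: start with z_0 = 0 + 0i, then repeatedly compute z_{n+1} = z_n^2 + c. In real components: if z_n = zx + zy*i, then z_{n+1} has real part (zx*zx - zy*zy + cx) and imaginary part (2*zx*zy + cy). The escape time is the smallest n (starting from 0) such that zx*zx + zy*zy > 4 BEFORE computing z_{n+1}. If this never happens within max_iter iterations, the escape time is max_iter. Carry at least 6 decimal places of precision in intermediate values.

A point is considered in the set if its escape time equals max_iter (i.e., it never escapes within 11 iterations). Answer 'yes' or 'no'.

z_0 = 0 + 0i, c = -1.4960 + 0.4730i
Iter 1: z = -1.4960 + 0.4730i, |z|^2 = 2.4617
Iter 2: z = 0.5183 + -0.9422i, |z|^2 = 1.1564
Iter 3: z = -2.1151 + -0.5037i, |z|^2 = 4.7275
Escaped at iteration 3

Answer: no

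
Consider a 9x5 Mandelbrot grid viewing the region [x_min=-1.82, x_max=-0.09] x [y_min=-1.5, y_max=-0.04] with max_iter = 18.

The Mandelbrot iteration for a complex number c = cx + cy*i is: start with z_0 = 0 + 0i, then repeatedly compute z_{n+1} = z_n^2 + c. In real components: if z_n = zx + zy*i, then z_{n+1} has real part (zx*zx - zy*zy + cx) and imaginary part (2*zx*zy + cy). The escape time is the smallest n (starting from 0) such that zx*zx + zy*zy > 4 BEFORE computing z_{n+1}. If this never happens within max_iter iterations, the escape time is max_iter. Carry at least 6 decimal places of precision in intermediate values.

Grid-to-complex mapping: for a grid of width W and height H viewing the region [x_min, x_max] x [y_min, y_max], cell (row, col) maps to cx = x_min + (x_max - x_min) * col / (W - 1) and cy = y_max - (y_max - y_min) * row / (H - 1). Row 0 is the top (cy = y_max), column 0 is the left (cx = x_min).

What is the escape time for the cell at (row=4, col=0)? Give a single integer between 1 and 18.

Answer: 1

Derivation:
z_0 = 0 + 0i, c = -1.8200 + -1.5000i
Iter 1: z = -1.8200 + -1.5000i, |z|^2 = 5.5624
Escaped at iteration 1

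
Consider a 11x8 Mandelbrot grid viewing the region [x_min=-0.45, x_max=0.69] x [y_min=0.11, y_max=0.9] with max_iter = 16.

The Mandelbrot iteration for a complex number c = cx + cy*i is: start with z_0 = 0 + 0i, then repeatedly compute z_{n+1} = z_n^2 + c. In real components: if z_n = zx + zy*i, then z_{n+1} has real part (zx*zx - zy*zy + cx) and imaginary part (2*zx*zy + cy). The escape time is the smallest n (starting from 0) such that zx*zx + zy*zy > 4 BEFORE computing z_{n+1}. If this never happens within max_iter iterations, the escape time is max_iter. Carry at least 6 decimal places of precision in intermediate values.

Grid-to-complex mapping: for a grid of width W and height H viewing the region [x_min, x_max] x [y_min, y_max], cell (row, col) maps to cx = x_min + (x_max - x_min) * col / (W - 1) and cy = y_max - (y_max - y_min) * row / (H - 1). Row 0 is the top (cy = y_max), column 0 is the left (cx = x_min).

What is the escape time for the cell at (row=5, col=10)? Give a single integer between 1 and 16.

z_0 = 0 + 0i, c = 0.6900 + 0.3357i
Iter 1: z = 0.6900 + 0.3357i, |z|^2 = 0.5888
Iter 2: z = 1.0534 + 0.7990i, |z|^2 = 1.7480
Iter 3: z = 1.1612 + 2.0190i, |z|^2 = 5.4250
Escaped at iteration 3

Answer: 3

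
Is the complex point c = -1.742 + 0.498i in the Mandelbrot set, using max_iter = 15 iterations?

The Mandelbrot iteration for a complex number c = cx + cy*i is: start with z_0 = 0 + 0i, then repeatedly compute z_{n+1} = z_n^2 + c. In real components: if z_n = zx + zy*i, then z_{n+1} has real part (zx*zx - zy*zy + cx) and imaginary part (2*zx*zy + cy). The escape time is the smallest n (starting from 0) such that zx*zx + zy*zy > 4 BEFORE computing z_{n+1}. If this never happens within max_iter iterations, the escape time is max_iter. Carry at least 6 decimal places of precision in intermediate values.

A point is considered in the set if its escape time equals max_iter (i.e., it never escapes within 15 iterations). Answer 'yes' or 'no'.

z_0 = 0 + 0i, c = -1.7420 + 0.4980i
Iter 1: z = -1.7420 + 0.4980i, |z|^2 = 3.2826
Iter 2: z = 1.0446 + -1.2370i, |z|^2 = 2.6214
Iter 3: z = -2.1811 + -2.0863i, |z|^2 = 9.1101
Escaped at iteration 3

Answer: no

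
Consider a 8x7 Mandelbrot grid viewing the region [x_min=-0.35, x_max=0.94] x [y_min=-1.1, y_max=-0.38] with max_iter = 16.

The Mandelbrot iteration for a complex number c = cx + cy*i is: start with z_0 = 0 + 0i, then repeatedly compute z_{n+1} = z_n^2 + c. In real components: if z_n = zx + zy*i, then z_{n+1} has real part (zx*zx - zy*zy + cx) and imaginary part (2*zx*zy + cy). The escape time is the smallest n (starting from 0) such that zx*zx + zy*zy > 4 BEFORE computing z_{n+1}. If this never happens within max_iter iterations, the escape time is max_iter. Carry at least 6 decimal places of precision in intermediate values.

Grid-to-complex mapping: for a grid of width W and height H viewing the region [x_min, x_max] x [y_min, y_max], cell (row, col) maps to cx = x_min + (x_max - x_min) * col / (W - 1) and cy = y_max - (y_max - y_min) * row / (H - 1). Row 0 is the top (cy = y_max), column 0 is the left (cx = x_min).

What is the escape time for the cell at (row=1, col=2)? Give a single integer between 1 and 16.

z_0 = 0 + 0i, c = 0.0186 + -0.5000i
Iter 1: z = 0.0186 + -0.5000i, |z|^2 = 0.2503
Iter 2: z = -0.2311 + -0.5186i, |z|^2 = 0.3223
Iter 3: z = -0.1969 + -0.2603i, |z|^2 = 0.1066
Iter 4: z = -0.0104 + -0.3975i, |z|^2 = 0.1581
Iter 5: z = -0.1393 + -0.4917i, |z|^2 = 0.2612
Iter 6: z = -0.2038 + -0.3630i, |z|^2 = 0.1733
Iter 7: z = -0.0717 + -0.3520i, |z|^2 = 0.1291
Iter 8: z = -0.1002 + -0.4495i, |z|^2 = 0.2121
Iter 9: z = -0.1735 + -0.4099i, |z|^2 = 0.1981
Iter 10: z = -0.1194 + -0.3578i, |z|^2 = 0.1423
Iter 11: z = -0.0952 + -0.4146i, |z|^2 = 0.1810
Iter 12: z = -0.1443 + -0.4211i, |z|^2 = 0.1981
Iter 13: z = -0.1379 + -0.3785i, |z|^2 = 0.1623
Iter 14: z = -0.1057 + -0.3956i, |z|^2 = 0.1677
Iter 15: z = -0.1268 + -0.4164i, |z|^2 = 0.1894

Answer: 16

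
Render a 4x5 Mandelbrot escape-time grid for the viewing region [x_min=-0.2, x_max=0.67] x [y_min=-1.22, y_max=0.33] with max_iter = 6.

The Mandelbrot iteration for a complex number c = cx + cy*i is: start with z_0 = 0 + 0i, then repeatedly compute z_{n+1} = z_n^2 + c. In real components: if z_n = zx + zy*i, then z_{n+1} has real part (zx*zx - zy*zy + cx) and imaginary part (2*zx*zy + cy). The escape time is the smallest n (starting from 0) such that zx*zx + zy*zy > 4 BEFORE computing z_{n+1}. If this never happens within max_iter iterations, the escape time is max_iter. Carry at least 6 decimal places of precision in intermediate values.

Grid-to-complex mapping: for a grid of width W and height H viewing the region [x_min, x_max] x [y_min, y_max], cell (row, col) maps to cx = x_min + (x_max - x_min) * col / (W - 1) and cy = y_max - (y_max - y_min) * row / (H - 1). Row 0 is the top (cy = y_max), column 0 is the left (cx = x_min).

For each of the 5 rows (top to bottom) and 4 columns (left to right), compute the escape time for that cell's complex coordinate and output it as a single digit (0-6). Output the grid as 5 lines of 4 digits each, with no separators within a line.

(row=0, col=0): c = -0.2000 + 0.3300i → escape time 6
(row=0, col=1): c = 0.0900 + 0.3300i → escape time 6
(row=0, col=2): c = 0.3800 + 0.3300i → escape time 6
(row=0, col=3): c = 0.6700 + 0.3300i → escape time 3
(row=1, col=0): c = -0.2000 + -0.0575i → escape time 6
(row=1, col=1): c = 0.0900 + -0.0575i → escape time 6
(row=1, col=2): c = 0.3800 + -0.0575i → escape time 6
(row=1, col=3): c = 0.6700 + -0.0575i → escape time 4
(row=2, col=0): c = -0.2000 + -0.4450i → escape time 6
(row=2, col=1): c = 0.0900 + -0.4450i → escape time 6
(row=2, col=2): c = 0.3800 + -0.4450i → escape time 6
(row=2, col=3): c = 0.6700 + -0.4450i → escape time 3
(row=3, col=0): c = -0.2000 + -0.8325i → escape time 6
(row=3, col=1): c = 0.0900 + -0.8325i → escape time 6
(row=3, col=2): c = 0.3800 + -0.8325i → escape time 4
(row=3, col=3): c = 0.6700 + -0.8325i → escape time 3
(row=4, col=0): c = -0.2000 + -1.2200i → escape time 3
(row=4, col=1): c = 0.0900 + -1.2200i → escape time 2
(row=4, col=2): c = 0.3800 + -1.2200i → escape time 2
(row=4, col=3): c = 0.6700 + -1.2200i → escape time 2

Answer: 6663
6664
6663
6643
3222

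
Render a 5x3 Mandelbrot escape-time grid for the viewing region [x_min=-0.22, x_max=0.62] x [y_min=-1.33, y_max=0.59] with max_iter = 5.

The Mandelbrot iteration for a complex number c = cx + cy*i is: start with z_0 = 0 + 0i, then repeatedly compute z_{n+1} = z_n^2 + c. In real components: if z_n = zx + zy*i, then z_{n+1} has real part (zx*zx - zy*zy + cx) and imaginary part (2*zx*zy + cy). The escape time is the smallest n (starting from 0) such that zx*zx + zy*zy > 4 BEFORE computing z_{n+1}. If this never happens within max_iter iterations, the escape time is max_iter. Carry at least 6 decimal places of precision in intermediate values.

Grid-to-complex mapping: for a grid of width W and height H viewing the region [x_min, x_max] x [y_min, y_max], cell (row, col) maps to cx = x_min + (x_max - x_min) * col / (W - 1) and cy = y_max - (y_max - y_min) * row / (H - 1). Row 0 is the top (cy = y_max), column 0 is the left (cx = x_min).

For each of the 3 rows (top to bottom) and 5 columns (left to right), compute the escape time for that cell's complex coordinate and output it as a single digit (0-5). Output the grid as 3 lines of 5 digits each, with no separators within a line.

Answer: 55553
55554
22222

Derivation:
(row=0, col=0): c = -0.2200 + 0.5900i → escape time 5
(row=0, col=1): c = -0.0100 + 0.5900i → escape time 5
(row=0, col=2): c = 0.2000 + 0.5900i → escape time 5
(row=0, col=3): c = 0.4100 + 0.5900i → escape time 5
(row=0, col=4): c = 0.6200 + 0.5900i → escape time 3
(row=1, col=0): c = -0.2200 + -0.3700i → escape time 5
(row=1, col=1): c = -0.0100 + -0.3700i → escape time 5
(row=1, col=2): c = 0.2000 + -0.3700i → escape time 5
(row=1, col=3): c = 0.4100 + -0.3700i → escape time 5
(row=1, col=4): c = 0.6200 + -0.3700i → escape time 4
(row=2, col=0): c = -0.2200 + -1.3300i → escape time 2
(row=2, col=1): c = -0.0100 + -1.3300i → escape time 2
(row=2, col=2): c = 0.2000 + -1.3300i → escape time 2
(row=2, col=3): c = 0.4100 + -1.3300i → escape time 2
(row=2, col=4): c = 0.6200 + -1.3300i → escape time 2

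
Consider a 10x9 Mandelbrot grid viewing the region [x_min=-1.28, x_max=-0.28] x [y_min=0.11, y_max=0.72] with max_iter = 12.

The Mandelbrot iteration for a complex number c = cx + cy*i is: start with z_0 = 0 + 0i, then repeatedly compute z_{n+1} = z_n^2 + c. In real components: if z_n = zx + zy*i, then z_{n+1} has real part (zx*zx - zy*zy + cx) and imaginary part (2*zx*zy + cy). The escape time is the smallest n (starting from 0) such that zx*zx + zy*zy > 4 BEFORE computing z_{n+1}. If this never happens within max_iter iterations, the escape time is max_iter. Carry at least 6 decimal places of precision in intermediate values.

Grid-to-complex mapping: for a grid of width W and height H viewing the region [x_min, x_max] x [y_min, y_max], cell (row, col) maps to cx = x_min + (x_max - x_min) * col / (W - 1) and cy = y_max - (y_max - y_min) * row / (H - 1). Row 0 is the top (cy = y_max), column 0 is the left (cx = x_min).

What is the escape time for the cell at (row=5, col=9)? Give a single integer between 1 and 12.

Answer: 12

Derivation:
z_0 = 0 + 0i, c = -0.2800 + 0.3387i
Iter 1: z = -0.2800 + 0.3387i, |z|^2 = 0.1932
Iter 2: z = -0.3164 + 0.1490i, |z|^2 = 0.1223
Iter 3: z = -0.2021 + 0.2444i, |z|^2 = 0.1006
Iter 4: z = -0.2989 + 0.2399i, |z|^2 = 0.1469
Iter 5: z = -0.2482 + 0.1953i, |z|^2 = 0.0998
Iter 6: z = -0.2565 + 0.2418i, |z|^2 = 0.1243
Iter 7: z = -0.2726 + 0.2147i, |z|^2 = 0.1204
Iter 8: z = -0.2518 + 0.2217i, |z|^2 = 0.1125
Iter 9: z = -0.2658 + 0.2271i, |z|^2 = 0.1222
Iter 10: z = -0.2610 + 0.2180i, |z|^2 = 0.1156
Iter 11: z = -0.2594 + 0.2250i, |z|^2 = 0.1179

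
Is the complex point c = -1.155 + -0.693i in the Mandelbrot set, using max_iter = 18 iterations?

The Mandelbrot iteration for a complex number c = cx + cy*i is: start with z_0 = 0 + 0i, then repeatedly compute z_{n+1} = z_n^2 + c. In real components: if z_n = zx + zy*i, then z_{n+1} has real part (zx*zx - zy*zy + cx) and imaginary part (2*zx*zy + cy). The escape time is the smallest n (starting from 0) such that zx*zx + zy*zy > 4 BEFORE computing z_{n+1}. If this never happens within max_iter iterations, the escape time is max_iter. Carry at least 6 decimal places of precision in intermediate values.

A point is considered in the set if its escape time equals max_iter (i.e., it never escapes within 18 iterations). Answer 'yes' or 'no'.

Answer: no

Derivation:
z_0 = 0 + 0i, c = -1.1550 + -0.6930i
Iter 1: z = -1.1550 + -0.6930i, |z|^2 = 1.8143
Iter 2: z = -0.3012 + 0.9078i, |z|^2 = 0.9149
Iter 3: z = -1.8884 + -1.2399i, |z|^2 = 5.1035
Escaped at iteration 3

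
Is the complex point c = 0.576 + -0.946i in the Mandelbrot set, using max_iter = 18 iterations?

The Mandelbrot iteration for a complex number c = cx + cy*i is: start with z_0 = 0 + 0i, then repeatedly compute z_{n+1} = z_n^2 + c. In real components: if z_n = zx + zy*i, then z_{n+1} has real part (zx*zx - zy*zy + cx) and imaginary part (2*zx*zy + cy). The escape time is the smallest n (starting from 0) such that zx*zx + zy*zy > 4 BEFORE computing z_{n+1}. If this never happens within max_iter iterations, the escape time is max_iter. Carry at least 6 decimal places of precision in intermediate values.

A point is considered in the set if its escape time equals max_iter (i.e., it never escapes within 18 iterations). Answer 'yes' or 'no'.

Answer: no

Derivation:
z_0 = 0 + 0i, c = 0.5760 + -0.9460i
Iter 1: z = 0.5760 + -0.9460i, |z|^2 = 1.2267
Iter 2: z = 0.0129 + -2.0358i, |z|^2 = 4.1446
Escaped at iteration 2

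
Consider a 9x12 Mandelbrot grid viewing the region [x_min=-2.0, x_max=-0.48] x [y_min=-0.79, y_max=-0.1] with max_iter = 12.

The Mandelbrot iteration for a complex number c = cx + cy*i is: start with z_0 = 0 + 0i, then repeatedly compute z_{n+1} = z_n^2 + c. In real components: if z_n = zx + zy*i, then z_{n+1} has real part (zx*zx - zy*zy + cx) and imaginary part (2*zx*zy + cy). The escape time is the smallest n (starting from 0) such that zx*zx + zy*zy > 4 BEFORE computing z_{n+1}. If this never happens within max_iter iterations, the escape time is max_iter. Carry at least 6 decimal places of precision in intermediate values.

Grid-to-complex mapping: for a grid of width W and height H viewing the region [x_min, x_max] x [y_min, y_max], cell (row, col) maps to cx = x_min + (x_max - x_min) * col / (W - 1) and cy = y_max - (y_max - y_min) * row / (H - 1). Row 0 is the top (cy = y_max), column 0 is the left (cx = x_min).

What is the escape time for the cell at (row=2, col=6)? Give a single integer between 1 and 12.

z_0 = 0 + 0i, c = -0.8600 + -0.2255i
Iter 1: z = -0.8600 + -0.2255i, |z|^2 = 0.7904
Iter 2: z = -0.1712 + 0.1623i, |z|^2 = 0.0557
Iter 3: z = -0.8570 + -0.2810i, |z|^2 = 0.8135
Iter 4: z = -0.2045 + 0.2563i, |z|^2 = 0.1075
Iter 5: z = -0.8839 + -0.3303i, |z|^2 = 0.8903
Iter 6: z = -0.1879 + 0.3584i, |z|^2 = 0.1637
Iter 7: z = -0.9531 + -0.3601i, |z|^2 = 1.0381
Iter 8: z = -0.0812 + 0.4610i, |z|^2 = 0.2191
Iter 9: z = -1.0659 + -0.3003i, |z|^2 = 1.2264
Iter 10: z = 0.1860 + 0.4148i, |z|^2 = 0.2066
Iter 11: z = -0.9975 + -0.0712i, |z|^2 = 1.0000

Answer: 12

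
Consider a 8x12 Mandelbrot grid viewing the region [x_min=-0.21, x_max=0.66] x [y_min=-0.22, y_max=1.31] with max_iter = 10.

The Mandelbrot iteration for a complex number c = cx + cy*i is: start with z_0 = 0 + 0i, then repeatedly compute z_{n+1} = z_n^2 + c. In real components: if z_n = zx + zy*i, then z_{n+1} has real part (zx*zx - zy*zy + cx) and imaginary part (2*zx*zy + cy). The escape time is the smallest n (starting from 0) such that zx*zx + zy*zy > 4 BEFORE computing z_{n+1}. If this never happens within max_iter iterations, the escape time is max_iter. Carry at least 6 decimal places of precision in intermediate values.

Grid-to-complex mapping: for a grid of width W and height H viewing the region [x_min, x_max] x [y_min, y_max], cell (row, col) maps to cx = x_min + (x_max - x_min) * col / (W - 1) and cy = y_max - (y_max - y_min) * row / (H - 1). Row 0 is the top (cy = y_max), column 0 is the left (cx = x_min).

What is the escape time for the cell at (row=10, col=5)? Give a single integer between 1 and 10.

Answer: 7

Derivation:
z_0 = 0 + 0i, c = 0.4114 + -0.0809i
Iter 1: z = 0.4114 + -0.0809i, |z|^2 = 0.1758
Iter 2: z = 0.5742 + -0.1475i, |z|^2 = 0.3514
Iter 3: z = 0.7193 + -0.2503i, |z|^2 = 0.5801
Iter 4: z = 0.8662 + -0.4410i, |z|^2 = 0.9448
Iter 5: z = 0.9673 + -0.8449i, |z|^2 = 1.6495
Iter 6: z = 0.6334 + -1.7154i, |z|^2 = 3.3439
Iter 7: z = -2.1301 + -2.2540i, |z|^2 = 9.6179
Escaped at iteration 7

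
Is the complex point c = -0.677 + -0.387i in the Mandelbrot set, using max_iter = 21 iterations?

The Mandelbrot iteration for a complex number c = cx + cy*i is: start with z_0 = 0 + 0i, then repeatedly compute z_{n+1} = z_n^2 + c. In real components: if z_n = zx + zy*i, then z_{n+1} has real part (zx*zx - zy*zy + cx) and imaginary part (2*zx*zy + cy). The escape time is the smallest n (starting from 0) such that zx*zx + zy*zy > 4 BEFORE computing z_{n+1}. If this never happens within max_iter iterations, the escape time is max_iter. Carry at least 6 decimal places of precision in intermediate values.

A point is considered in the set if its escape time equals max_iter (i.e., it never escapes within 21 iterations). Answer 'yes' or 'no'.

Answer: no

Derivation:
z_0 = 0 + 0i, c = -0.6770 + -0.3870i
Iter 1: z = -0.6770 + -0.3870i, |z|^2 = 0.6081
Iter 2: z = -0.3684 + 0.1370i, |z|^2 = 0.1545
Iter 3: z = -0.5600 + -0.4880i, |z|^2 = 0.5517
Iter 4: z = -0.6015 + 0.1595i, |z|^2 = 0.3872
Iter 5: z = -0.3407 + -0.5789i, |z|^2 = 0.4512
Iter 6: z = -0.8961 + 0.0074i, |z|^2 = 0.8030
Iter 7: z = 0.1259 + -0.4003i, |z|^2 = 0.1761
Iter 8: z = -0.8214 + -0.4878i, |z|^2 = 0.9127
Iter 9: z = -0.2402 + 0.4143i, |z|^2 = 0.2294
Iter 10: z = -0.7910 + -0.5861i, |z|^2 = 0.9691
Iter 11: z = -0.3948 + 0.5401i, |z|^2 = 0.4476
Iter 12: z = -0.8129 + -0.8135i, |z|^2 = 1.3225
Iter 13: z = -0.6780 + 0.9355i, |z|^2 = 1.3349
Iter 14: z = -1.0925 + -1.6556i, |z|^2 = 3.9344
Iter 15: z = -2.2244 + 3.2303i, |z|^2 = 15.3830
Escaped at iteration 15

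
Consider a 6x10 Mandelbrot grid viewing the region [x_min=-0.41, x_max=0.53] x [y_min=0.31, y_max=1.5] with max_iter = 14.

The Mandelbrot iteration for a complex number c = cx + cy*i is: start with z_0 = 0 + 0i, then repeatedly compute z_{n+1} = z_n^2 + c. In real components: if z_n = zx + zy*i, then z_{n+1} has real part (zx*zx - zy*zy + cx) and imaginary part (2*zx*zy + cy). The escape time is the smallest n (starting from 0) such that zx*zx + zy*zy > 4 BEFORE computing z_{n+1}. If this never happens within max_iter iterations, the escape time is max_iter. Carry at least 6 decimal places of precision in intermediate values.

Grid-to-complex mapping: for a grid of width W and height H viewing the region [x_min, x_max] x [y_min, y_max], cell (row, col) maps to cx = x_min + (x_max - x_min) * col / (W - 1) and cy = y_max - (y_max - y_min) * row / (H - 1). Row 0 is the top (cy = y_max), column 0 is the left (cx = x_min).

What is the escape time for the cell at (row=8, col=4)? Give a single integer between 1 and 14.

Answer: 14

Derivation:
z_0 = 0 + 0i, c = 0.3420 + 0.4422i
Iter 1: z = 0.3420 + 0.4422i, |z|^2 = 0.3125
Iter 2: z = 0.2634 + 0.7447i, |z|^2 = 0.6240
Iter 3: z = -0.1432 + 0.8345i, |z|^2 = 0.7170
Iter 4: z = -0.3339 + 0.2032i, |z|^2 = 0.1528
Iter 5: z = 0.4122 + 0.3065i, |z|^2 = 0.2639
Iter 6: z = 0.4180 + 0.6949i, |z|^2 = 0.6576
Iter 7: z = 0.0338 + 1.0232i, |z|^2 = 1.0480
Iter 8: z = -0.7037 + 0.5114i, |z|^2 = 0.7567
Iter 9: z = 0.5757 + -0.2775i, |z|^2 = 0.4084
Iter 10: z = 0.5964 + 0.1227i, |z|^2 = 0.3707
Iter 11: z = 0.6826 + 0.5886i, |z|^2 = 0.8124
Iter 12: z = 0.4615 + 1.2458i, |z|^2 = 1.7649
Iter 13: z = -0.9969 + 1.5921i, |z|^2 = 3.5286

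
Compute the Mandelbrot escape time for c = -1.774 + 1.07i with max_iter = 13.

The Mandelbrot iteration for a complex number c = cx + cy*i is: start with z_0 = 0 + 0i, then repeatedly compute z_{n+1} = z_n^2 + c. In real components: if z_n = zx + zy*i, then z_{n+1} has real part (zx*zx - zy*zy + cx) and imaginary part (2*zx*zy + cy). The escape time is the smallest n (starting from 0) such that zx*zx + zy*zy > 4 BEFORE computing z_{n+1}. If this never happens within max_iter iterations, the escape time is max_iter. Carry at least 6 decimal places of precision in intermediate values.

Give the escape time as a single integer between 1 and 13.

z_0 = 0 + 0i, c = -1.7740 + 1.0700i
Iter 1: z = -1.7740 + 1.0700i, |z|^2 = 4.2920
Escaped at iteration 1

Answer: 1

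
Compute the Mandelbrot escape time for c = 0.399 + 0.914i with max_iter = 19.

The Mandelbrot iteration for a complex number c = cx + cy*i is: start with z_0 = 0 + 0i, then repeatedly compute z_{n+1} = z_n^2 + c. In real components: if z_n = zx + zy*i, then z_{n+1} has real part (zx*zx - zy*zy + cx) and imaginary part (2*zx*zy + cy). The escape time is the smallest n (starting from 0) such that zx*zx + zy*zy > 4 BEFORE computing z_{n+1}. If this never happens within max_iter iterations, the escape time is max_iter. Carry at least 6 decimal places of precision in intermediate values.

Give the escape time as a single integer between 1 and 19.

Answer: 3

Derivation:
z_0 = 0 + 0i, c = 0.3990 + 0.9140i
Iter 1: z = 0.3990 + 0.9140i, |z|^2 = 0.9946
Iter 2: z = -0.2772 + 1.6434i, |z|^2 = 2.7775
Iter 3: z = -2.2248 + 0.0029i, |z|^2 = 4.9499
Escaped at iteration 3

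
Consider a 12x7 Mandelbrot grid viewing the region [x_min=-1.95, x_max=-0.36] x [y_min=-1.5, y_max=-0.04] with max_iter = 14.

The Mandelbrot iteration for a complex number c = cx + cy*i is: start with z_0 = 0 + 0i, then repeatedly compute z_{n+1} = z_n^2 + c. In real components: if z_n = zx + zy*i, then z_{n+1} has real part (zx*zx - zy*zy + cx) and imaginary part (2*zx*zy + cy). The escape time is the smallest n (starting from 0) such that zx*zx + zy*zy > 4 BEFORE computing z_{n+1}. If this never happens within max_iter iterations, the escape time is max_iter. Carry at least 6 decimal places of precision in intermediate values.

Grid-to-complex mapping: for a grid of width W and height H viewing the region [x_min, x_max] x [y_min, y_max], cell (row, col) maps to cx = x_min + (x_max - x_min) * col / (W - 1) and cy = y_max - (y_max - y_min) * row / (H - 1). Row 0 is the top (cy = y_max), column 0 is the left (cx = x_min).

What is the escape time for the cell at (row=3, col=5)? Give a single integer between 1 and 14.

Answer: 3

Derivation:
z_0 = 0 + 0i, c = -1.2273 + -0.7700i
Iter 1: z = -1.2273 + -0.7700i, |z|^2 = 2.0991
Iter 2: z = -0.3140 + 1.1200i, |z|^2 = 1.3530
Iter 3: z = -2.3831 + -1.4733i, |z|^2 = 7.8498
Escaped at iteration 3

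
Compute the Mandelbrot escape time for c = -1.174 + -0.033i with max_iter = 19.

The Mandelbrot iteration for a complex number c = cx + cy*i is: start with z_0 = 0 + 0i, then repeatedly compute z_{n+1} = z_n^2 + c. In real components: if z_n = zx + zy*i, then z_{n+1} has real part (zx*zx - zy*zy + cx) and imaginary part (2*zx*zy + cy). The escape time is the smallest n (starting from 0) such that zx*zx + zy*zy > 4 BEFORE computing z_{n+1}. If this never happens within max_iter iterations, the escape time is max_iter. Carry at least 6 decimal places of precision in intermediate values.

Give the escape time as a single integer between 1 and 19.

Answer: 19

Derivation:
z_0 = 0 + 0i, c = -1.1740 + -0.0330i
Iter 1: z = -1.1740 + -0.0330i, |z|^2 = 1.3794
Iter 2: z = 0.2032 + 0.0445i, |z|^2 = 0.0433
Iter 3: z = -1.1347 + -0.0149i, |z|^2 = 1.2878
Iter 4: z = 0.1133 + 0.0009i, |z|^2 = 0.0128
Iter 5: z = -1.1612 + -0.0328i, |z|^2 = 1.3494
Iter 6: z = 0.1732 + 0.0432i, |z|^2 = 0.0319
Iter 7: z = -1.1459 + -0.0180i, |z|^2 = 1.3133
Iter 8: z = 0.1387 + 0.0083i, |z|^2 = 0.0193
Iter 9: z = -1.1548 + -0.0307i, |z|^2 = 1.3346
Iter 10: z = 0.1587 + 0.0379i, |z|^2 = 0.0266
Iter 11: z = -1.1502 + -0.0210i, |z|^2 = 1.3235
Iter 12: z = 0.1486 + 0.0153i, |z|^2 = 0.0223
Iter 13: z = -1.1521 + -0.0285i, |z|^2 = 1.3282
Iter 14: z = 0.1526 + 0.0326i, |z|^2 = 0.0244
Iter 15: z = -1.1518 + -0.0231i, |z|^2 = 1.3271
Iter 16: z = 0.1520 + 0.0201i, |z|^2 = 0.0235
Iter 17: z = -1.1513 + -0.0269i, |z|^2 = 1.3262
Iter 18: z = 0.1507 + 0.0289i, |z|^2 = 0.0236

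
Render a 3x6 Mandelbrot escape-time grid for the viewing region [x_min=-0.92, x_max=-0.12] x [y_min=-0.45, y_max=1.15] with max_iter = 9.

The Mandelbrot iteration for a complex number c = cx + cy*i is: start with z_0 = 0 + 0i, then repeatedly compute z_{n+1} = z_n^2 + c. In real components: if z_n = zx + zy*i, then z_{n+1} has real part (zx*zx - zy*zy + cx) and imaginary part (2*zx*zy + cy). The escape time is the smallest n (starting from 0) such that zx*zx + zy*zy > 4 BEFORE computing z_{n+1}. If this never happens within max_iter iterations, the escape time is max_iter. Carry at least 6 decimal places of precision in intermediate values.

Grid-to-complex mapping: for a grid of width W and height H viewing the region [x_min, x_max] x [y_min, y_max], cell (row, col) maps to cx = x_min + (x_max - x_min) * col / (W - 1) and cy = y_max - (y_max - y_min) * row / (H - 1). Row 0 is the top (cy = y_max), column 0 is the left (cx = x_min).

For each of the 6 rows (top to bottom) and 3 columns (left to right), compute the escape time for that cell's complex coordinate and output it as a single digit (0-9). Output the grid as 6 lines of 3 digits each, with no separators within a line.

Answer: 334
359
599
999
999
699

Derivation:
(row=0, col=0): c = -0.9200 + 1.1500i → escape time 3
(row=0, col=1): c = -0.5200 + 1.1500i → escape time 3
(row=0, col=2): c = -0.1200 + 1.1500i → escape time 4
(row=1, col=0): c = -0.9200 + 0.8300i → escape time 3
(row=1, col=1): c = -0.5200 + 0.8300i → escape time 5
(row=1, col=2): c = -0.1200 + 0.8300i → escape time 9
(row=2, col=0): c = -0.9200 + 0.5100i → escape time 5
(row=2, col=1): c = -0.5200 + 0.5100i → escape time 9
(row=2, col=2): c = -0.1200 + 0.5100i → escape time 9
(row=3, col=0): c = -0.9200 + 0.1900i → escape time 9
(row=3, col=1): c = -0.5200 + 0.1900i → escape time 9
(row=3, col=2): c = -0.1200 + 0.1900i → escape time 9
(row=4, col=0): c = -0.9200 + -0.1300i → escape time 9
(row=4, col=1): c = -0.5200 + -0.1300i → escape time 9
(row=4, col=2): c = -0.1200 + -0.1300i → escape time 9
(row=5, col=0): c = -0.9200 + -0.4500i → escape time 6
(row=5, col=1): c = -0.5200 + -0.4500i → escape time 9
(row=5, col=2): c = -0.1200 + -0.4500i → escape time 9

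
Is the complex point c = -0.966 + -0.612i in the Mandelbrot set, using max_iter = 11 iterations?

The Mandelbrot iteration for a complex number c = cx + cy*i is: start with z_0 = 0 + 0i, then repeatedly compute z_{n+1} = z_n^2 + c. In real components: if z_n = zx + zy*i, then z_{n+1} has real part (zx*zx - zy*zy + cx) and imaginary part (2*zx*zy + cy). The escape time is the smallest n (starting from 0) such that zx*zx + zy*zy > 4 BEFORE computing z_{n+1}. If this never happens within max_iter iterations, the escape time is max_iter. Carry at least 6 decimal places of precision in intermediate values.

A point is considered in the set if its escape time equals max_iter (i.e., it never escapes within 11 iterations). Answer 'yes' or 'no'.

Answer: no

Derivation:
z_0 = 0 + 0i, c = -0.9660 + -0.6120i
Iter 1: z = -0.9660 + -0.6120i, |z|^2 = 1.3077
Iter 2: z = -0.4074 + 0.5704i, |z|^2 = 0.4913
Iter 3: z = -1.1254 + -1.0767i, |z|^2 = 2.4258
Iter 4: z = -0.8589 + 1.8115i, |z|^2 = 4.0191
Escaped at iteration 4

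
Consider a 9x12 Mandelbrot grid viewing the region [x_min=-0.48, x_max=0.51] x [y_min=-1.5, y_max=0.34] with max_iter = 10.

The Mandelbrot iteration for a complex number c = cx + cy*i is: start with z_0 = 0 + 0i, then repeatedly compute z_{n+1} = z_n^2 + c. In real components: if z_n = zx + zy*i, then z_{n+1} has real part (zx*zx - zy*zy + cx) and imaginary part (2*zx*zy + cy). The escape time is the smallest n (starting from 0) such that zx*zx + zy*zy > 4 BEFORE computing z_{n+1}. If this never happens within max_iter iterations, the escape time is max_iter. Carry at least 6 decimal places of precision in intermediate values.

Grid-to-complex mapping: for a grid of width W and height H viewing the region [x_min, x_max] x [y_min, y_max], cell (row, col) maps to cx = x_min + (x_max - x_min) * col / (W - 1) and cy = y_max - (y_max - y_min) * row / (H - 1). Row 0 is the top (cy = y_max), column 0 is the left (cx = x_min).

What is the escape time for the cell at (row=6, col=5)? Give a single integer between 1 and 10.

z_0 = 0 + 0i, c = 0.1388 + -0.6636i
Iter 1: z = 0.1388 + -0.6636i, |z|^2 = 0.4597
Iter 2: z = -0.2824 + -0.8478i, |z|^2 = 0.7985
Iter 3: z = -0.5003 + -0.1848i, |z|^2 = 0.2844
Iter 4: z = 0.3549 + -0.4788i, |z|^2 = 0.3551
Iter 5: z = 0.0355 + -1.0034i, |z|^2 = 1.0081
Iter 6: z = -0.8668 + -0.7348i, |z|^2 = 1.2913
Iter 7: z = 0.3502 + 0.6103i, |z|^2 = 0.4951
Iter 8: z = -0.1110 + -0.2362i, |z|^2 = 0.0681
Iter 9: z = 0.0953 + -0.6112i, |z|^2 = 0.3827

Answer: 10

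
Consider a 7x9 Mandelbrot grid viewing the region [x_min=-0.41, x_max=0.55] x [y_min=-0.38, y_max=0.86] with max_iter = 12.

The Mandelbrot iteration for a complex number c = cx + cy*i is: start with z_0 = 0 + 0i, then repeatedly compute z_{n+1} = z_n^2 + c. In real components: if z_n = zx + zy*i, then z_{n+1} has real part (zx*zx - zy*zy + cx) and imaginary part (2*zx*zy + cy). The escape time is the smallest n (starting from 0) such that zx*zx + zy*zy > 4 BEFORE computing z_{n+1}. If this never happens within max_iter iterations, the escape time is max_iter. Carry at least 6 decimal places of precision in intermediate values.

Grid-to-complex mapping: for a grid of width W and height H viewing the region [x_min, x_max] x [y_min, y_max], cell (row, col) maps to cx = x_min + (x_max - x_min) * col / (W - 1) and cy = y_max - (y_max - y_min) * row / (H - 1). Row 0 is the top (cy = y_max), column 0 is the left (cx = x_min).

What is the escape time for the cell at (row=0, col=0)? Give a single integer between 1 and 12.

z_0 = 0 + 0i, c = -0.4100 + 0.8600i
Iter 1: z = -0.4100 + 0.8600i, |z|^2 = 0.9077
Iter 2: z = -0.9815 + 0.1548i, |z|^2 = 0.9873
Iter 3: z = 0.5294 + 0.5561i, |z|^2 = 0.5895
Iter 4: z = -0.4390 + 1.4488i, |z|^2 = 2.2918
Iter 5: z = -2.3163 + -0.4122i, |z|^2 = 5.5350
Escaped at iteration 5

Answer: 5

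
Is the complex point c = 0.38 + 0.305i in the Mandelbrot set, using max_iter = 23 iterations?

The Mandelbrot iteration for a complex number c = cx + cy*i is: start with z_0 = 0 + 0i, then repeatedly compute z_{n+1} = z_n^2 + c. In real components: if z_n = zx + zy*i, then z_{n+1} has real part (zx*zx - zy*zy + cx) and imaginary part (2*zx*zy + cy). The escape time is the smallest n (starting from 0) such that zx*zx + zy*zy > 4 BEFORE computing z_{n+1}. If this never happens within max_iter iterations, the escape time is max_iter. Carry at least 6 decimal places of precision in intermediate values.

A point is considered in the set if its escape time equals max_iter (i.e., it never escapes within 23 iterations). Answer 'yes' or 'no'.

z_0 = 0 + 0i, c = 0.3800 + 0.3050i
Iter 1: z = 0.3800 + 0.3050i, |z|^2 = 0.2374
Iter 2: z = 0.4314 + 0.5368i, |z|^2 = 0.4742
Iter 3: z = 0.2779 + 0.7681i, |z|^2 = 0.6673
Iter 4: z = -0.1328 + 0.7320i, |z|^2 = 0.5534
Iter 5: z = -0.1382 + 0.1106i, |z|^2 = 0.0313
Iter 6: z = 0.3868 + 0.2744i, |z|^2 = 0.2250
Iter 7: z = 0.4543 + 0.5173i, |z|^2 = 0.4740
Iter 8: z = 0.3188 + 0.7751i, |z|^2 = 0.7024
Iter 9: z = -0.1191 + 0.7992i, |z|^2 = 0.6529
Iter 10: z = -0.2445 + 0.1146i, |z|^2 = 0.0729
Iter 11: z = 0.4267 + 0.2490i, |z|^2 = 0.2440
Iter 12: z = 0.5001 + 0.5174i, |z|^2 = 0.5178
Iter 13: z = 0.3623 + 0.8225i, |z|^2 = 0.8078
Iter 14: z = -0.1652 + 0.9010i, |z|^2 = 0.8391
Iter 15: z = -0.4045 + 0.0073i, |z|^2 = 0.1637
Iter 16: z = 0.5436 + 0.2991i, |z|^2 = 0.3849
Iter 17: z = 0.5860 + 0.6302i, |z|^2 = 0.7405
Iter 18: z = 0.3263 + 1.0436i, |z|^2 = 1.1955
Iter 19: z = -0.6025 + 0.9860i, |z|^2 = 1.3352
Iter 20: z = -0.2291 + -0.8832i, |z|^2 = 0.8325
Iter 21: z = -0.3476 + 0.7096i, |z|^2 = 0.6244
Iter 22: z = -0.0028 + -0.1883i, |z|^2 = 0.0355
Did not escape in 23 iterations → in set

Answer: yes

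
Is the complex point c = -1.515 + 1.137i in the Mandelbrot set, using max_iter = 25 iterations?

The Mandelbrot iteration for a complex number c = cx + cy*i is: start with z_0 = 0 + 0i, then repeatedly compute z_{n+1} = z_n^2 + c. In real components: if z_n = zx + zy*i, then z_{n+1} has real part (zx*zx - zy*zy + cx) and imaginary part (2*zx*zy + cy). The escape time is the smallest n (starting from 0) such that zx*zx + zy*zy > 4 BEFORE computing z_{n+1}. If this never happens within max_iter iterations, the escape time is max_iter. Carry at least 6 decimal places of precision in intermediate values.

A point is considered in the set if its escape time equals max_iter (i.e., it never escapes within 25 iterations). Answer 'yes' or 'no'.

Answer: no

Derivation:
z_0 = 0 + 0i, c = -1.5150 + 1.1370i
Iter 1: z = -1.5150 + 1.1370i, |z|^2 = 3.5880
Iter 2: z = -0.5125 + -2.3081i, |z|^2 = 5.5901
Escaped at iteration 2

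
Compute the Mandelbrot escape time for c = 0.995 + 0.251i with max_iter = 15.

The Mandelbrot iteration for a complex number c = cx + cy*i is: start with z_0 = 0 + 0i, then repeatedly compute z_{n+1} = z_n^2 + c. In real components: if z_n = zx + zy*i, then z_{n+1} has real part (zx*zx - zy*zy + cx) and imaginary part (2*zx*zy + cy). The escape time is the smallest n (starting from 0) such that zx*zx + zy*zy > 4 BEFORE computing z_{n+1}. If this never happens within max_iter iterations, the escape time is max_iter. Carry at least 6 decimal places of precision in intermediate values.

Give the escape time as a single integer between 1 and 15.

z_0 = 0 + 0i, c = 0.9950 + 0.2510i
Iter 1: z = 0.9950 + 0.2510i, |z|^2 = 1.0530
Iter 2: z = 1.9220 + 0.7505i, |z|^2 = 4.2574
Escaped at iteration 2

Answer: 2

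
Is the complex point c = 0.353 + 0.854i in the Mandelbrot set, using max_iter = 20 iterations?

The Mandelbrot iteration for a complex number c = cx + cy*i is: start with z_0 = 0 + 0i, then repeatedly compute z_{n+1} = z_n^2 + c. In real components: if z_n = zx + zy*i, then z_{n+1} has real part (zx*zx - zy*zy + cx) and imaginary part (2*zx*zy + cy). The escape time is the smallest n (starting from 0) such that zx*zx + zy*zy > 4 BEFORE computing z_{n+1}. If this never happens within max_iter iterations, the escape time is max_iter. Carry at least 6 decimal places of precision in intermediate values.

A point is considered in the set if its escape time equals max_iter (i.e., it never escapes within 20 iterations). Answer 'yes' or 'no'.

z_0 = 0 + 0i, c = 0.3530 + 0.8540i
Iter 1: z = 0.3530 + 0.8540i, |z|^2 = 0.8539
Iter 2: z = -0.2517 + 1.4569i, |z|^2 = 2.1860
Iter 3: z = -1.7063 + 0.1206i, |z|^2 = 2.9259
Iter 4: z = 3.2498 + 0.4426i, |z|^2 = 10.7572
Escaped at iteration 4

Answer: no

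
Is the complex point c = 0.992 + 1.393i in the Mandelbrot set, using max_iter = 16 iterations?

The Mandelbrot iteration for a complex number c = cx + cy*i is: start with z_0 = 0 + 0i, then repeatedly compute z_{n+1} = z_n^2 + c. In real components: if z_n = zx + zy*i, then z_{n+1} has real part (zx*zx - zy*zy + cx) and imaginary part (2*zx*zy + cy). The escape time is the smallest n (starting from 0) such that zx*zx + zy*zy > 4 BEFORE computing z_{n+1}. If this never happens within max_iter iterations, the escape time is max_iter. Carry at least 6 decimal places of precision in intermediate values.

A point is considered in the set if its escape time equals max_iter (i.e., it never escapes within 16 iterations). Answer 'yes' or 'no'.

z_0 = 0 + 0i, c = 0.9920 + 1.3930i
Iter 1: z = 0.9920 + 1.3930i, |z|^2 = 2.9245
Iter 2: z = 0.0356 + 4.1567i, |z|^2 = 17.2795
Escaped at iteration 2

Answer: no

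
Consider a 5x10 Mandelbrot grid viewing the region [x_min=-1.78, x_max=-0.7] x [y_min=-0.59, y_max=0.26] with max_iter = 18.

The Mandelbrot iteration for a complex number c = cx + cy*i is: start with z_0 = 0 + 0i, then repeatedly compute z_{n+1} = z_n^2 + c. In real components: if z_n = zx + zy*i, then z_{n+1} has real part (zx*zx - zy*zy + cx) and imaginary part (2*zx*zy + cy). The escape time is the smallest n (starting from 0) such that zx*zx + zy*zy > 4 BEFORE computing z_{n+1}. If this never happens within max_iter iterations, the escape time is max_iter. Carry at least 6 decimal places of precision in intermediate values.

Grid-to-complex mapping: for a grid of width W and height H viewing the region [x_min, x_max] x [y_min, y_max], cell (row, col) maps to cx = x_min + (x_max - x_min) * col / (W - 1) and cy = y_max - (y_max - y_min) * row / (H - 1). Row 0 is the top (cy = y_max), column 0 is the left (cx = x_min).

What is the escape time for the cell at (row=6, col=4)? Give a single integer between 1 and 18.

z_0 = 0 + 0i, c = -0.7000 + -0.3067i
Iter 1: z = -0.7000 + -0.3067i, |z|^2 = 0.5840
Iter 2: z = -0.3040 + 0.1227i, |z|^2 = 0.1075
Iter 3: z = -0.6226 + -0.3813i, |z|^2 = 0.5330
Iter 4: z = -0.4577 + 0.1681i, |z|^2 = 0.2378
Iter 5: z = -0.5187 + -0.4605i, |z|^2 = 0.4812
Iter 6: z = -0.6430 + 0.1711i, |z|^2 = 0.4427
Iter 7: z = -0.3158 + -0.5267i, |z|^2 = 0.3772
Iter 8: z = -0.8777 + 0.0261i, |z|^2 = 0.7710
Iter 9: z = 0.0697 + -0.3524i, |z|^2 = 0.1291
Iter 10: z = -0.8193 + -0.3558i, |z|^2 = 0.7979
Iter 11: z = -0.1553 + 0.2763i, |z|^2 = 0.1005
Iter 12: z = -0.7523 + -0.3925i, |z|^2 = 0.7199
Iter 13: z = -0.2881 + 0.2838i, |z|^2 = 0.1636
Iter 14: z = -0.6975 + -0.4702i, |z|^2 = 0.7077
Iter 15: z = -0.4346 + 0.3493i, |z|^2 = 0.3109
Iter 16: z = -0.6332 + -0.6103i, |z|^2 = 0.7734
Iter 17: z = -0.6715 + 0.4662i, |z|^2 = 0.6683

Answer: 18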